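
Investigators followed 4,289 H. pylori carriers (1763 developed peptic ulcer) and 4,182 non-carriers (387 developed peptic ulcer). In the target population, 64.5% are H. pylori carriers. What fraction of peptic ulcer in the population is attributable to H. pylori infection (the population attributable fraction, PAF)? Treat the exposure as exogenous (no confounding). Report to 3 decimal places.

PAF ≈ 0.689

p₁ = P(outcome | exposed) = 1763/4289 = 0.41105
p₀ = P(outcome | unexposed) = 387/4182 = 0.092539
Overall risk P(Y=1) = π·p₁ + (1−π)·p₀ = 0.645×0.41105 + 0.355×0.092539 = 0.29798.
Under exogeneity, PAF = [P(Y=1) − p₀] / P(Y=1).
PAF = (0.29798 − 0.092539) / 0.29798 ≈ 0.6894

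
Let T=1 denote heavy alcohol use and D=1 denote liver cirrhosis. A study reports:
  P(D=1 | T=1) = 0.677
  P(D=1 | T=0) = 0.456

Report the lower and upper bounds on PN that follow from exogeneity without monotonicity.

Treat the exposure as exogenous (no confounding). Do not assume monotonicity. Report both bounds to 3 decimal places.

Let p₁ = 0.677, p₀ = 0.456.
Under exogeneity alone the bounds on PN are max{0,(p₁−p₀)/p₁} ≤ PN ≤ min{1,(1−p₀)/p₁}.
  lower = (p₁ − p₀)/p₁ = 0.221 / 0.677 ≈ 0.3264
  upper = min{1, (1 − p₀)/p₁} = 0.544 / 0.677 ≈ 0.8035

0.326 ≤ PN ≤ 0.804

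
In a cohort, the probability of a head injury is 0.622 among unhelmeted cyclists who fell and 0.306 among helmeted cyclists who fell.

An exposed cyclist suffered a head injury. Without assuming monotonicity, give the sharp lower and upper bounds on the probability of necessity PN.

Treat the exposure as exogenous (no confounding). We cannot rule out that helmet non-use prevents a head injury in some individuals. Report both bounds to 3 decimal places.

Let p₁ = 0.622, p₀ = 0.306.
Under exogeneity alone the bounds on PN are max{0,(p₁−p₀)/p₁} ≤ PN ≤ min{1,(1−p₀)/p₁}.
  lower = (p₁ − p₀)/p₁ = 0.316 / 0.622 ≈ 0.5080
  upper = min{1, (1 − p₀)/p₁} = 0.694 / 0.622 ≈ 1.1158 → capped at 1

0.508 ≤ PN ≤ 1.000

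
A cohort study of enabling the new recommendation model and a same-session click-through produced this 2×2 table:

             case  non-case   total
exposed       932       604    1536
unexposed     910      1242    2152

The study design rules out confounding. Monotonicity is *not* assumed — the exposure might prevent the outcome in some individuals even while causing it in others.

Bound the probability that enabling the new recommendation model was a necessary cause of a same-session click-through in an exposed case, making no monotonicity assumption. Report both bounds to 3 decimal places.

0.303 ≤ PN ≤ 0.951

p₁ = P(outcome | exposed) = 932/1536 = 0.60677
p₀ = P(outcome | unexposed) = 910/2152 = 0.42286
Under exogeneity alone the bounds on PN are max{0,(p₁−p₀)/p₁} ≤ PN ≤ min{1,(1−p₀)/p₁}.
  lower = (p₁ − p₀)/p₁ = 0.18391 / 0.60677 ≈ 0.3031
  upper = min{1, (1 − p₀)/p₁} = 0.57714 / 0.60677 ≈ 0.9512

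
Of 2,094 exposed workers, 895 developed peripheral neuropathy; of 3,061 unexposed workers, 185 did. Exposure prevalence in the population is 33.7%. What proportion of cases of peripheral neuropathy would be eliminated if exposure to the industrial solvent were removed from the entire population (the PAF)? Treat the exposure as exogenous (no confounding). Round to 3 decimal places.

p₁ = P(outcome | exposed) = 895/2094 = 0.42741
p₀ = P(outcome | unexposed) = 185/3061 = 0.060438
Overall risk P(Y=1) = π·p₁ + (1−π)·p₀ = 0.337×0.42741 + 0.663×0.060438 = 0.18411.
Under exogeneity, PAF = [P(Y=1) − p₀] / P(Y=1).
PAF = (0.18411 − 0.060438) / 0.18411 ≈ 0.6717

PAF ≈ 0.672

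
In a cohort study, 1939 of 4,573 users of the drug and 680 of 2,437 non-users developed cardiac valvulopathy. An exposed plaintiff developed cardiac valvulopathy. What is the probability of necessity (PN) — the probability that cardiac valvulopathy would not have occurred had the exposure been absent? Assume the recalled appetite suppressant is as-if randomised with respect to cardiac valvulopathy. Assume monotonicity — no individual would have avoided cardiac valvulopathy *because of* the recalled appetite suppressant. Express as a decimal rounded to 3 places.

p₁ = P(outcome | exposed) = 1939/4573 = 0.42401
p₀ = P(outcome | unexposed) = 680/2437 = 0.27903
Under exogeneity and monotonicity, PN = (p₁ − p₀) / p₁.
PN = (0.42401 − 0.27903) / 0.42401 = 0.14498 / 0.42401 ≈ 0.3419

PN ≈ 0.342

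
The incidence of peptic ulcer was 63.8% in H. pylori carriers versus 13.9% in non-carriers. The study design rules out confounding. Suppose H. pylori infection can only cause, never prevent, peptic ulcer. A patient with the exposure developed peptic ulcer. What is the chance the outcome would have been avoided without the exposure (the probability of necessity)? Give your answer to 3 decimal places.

p₁ = 0.638, p₀ = 0.139.
Under exogeneity and monotonicity, PN = (p₁ − p₀) / p₁.
PN = (0.638 − 0.139) / 0.638 = 0.499 / 0.638 ≈ 0.7821

PN ≈ 0.782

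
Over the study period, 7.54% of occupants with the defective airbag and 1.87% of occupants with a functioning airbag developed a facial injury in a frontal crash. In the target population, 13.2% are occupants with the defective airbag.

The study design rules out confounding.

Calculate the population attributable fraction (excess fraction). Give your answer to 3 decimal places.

PAF ≈ 0.286

p₁ = 0.0754, p₀ = 0.0187.
Overall risk P(Y=1) = π·p₁ + (1−π)·p₀ = 0.132×0.0754 + 0.868×0.0187 = 0.026184.
Under exogeneity, PAF = [P(Y=1) − p₀] / P(Y=1).
PAF = (0.026184 − 0.0187) / 0.026184 ≈ 0.2858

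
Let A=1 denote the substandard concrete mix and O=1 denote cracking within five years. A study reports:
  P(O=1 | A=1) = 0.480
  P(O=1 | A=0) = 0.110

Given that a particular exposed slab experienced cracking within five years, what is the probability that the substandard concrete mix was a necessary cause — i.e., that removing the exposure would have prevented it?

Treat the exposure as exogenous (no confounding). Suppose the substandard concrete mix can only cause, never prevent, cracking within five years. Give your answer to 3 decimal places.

Let p₁ = 0.48, p₀ = 0.11.
Under exogeneity and monotonicity, PN = (p₁ − p₀) / p₁.
PN = (0.48 − 0.11) / 0.48 = 0.37 / 0.48 ≈ 0.7708

PN ≈ 0.771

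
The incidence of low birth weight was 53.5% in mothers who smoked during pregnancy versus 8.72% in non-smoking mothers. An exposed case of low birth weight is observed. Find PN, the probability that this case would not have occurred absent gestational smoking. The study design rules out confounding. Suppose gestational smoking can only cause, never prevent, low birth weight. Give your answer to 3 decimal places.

PN ≈ 0.837

p₁ = 0.535, p₀ = 0.0872.
Under exogeneity and monotonicity, PN = (p₁ − p₀) / p₁.
PN = (0.535 − 0.0872) / 0.535 = 0.4478 / 0.535 ≈ 0.8370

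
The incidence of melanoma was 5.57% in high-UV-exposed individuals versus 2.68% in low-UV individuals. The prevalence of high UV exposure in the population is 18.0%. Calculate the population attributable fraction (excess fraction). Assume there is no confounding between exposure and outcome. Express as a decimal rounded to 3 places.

PAF ≈ 0.163

p₁ = 0.0557, p₀ = 0.0268.
Overall risk P(Y=1) = π·p₁ + (1−π)·p₀ = 0.18×0.0557 + 0.82×0.0268 = 0.032002.
Under exogeneity, PAF = [P(Y=1) − p₀] / P(Y=1).
PAF = (0.032002 − 0.0268) / 0.032002 ≈ 0.1626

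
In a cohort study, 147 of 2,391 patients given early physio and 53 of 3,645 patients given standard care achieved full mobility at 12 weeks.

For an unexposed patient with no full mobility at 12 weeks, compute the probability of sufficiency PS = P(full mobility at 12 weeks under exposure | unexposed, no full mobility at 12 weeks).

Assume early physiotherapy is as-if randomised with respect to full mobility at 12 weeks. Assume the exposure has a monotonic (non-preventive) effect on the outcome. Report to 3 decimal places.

PS ≈ 0.048

p₁ = P(outcome | exposed) = 147/2391 = 0.061481
p₀ = P(outcome | unexposed) = 53/3645 = 0.01454
Under exogeneity and monotonicity, PS = (p₁ − p₀) / (1 − p₀).
PS = (0.061481 − 0.01454) / (1 − 0.01454) = 0.04694 / 0.98546 ≈ 0.0476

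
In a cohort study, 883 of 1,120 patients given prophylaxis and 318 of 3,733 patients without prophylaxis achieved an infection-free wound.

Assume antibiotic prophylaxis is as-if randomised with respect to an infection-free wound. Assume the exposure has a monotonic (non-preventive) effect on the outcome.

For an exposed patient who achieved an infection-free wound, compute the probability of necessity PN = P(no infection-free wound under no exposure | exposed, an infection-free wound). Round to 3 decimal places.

p₁ = P(outcome | exposed) = 883/1120 = 0.78839
p₀ = P(outcome | unexposed) = 318/3733 = 0.085186
Under exogeneity and monotonicity, PN = (p₁ − p₀) / p₁.
PN = (0.78839 − 0.085186) / 0.78839 = 0.70321 / 0.78839 ≈ 0.8919

PN ≈ 0.892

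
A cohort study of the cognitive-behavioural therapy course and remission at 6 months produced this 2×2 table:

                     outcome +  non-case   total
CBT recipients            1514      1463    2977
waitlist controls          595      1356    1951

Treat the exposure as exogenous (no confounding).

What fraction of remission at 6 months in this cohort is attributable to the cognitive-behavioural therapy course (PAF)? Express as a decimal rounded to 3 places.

PAF ≈ 0.287

p₁ = P(outcome | exposed) = 1514/2977 = 0.50857
p₀ = P(outcome | unexposed) = 595/1951 = 0.30497
Exposure prevalence π = 2977/4928 = 0.6041; overall risk P(Y=1) = 0.42796.
Under exogeneity, PAF = [P(Y=1) − p₀]/P(Y=1).
PAF = (0.42796 − 0.30497) / 0.42796 ≈ 0.2874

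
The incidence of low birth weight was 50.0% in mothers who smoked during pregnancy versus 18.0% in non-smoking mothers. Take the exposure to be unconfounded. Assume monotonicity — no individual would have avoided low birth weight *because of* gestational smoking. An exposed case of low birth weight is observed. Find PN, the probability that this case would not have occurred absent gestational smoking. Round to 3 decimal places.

p₁ = 0.5, p₀ = 0.18.
Under exogeneity and monotonicity, PN = (p₁ − p₀) / p₁.
PN = (0.5 − 0.18) / 0.5 = 0.32 / 0.5 ≈ 0.6400

PN ≈ 0.640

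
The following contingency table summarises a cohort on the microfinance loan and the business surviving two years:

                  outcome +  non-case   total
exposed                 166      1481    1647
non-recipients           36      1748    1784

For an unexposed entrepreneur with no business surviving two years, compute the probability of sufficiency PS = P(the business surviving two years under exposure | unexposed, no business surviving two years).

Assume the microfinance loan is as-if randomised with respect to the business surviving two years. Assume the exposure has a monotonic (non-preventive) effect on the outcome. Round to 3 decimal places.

p₁ = P(outcome | exposed) = 166/1647 = 0.10079
p₀ = P(outcome | unexposed) = 36/1784 = 0.020179
Under exogeneity and monotonicity, PS = (p₁ − p₀)/(1 − p₀).
PS = (0.10079 − 0.020179) / 0.97982 ≈ 0.0823

PS ≈ 0.082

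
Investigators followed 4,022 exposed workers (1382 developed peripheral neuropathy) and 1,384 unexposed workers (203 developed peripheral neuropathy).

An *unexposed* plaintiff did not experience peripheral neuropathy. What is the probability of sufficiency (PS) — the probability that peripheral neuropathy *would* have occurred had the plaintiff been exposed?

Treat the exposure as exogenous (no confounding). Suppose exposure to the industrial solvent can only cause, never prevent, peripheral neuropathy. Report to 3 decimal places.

p₁ = P(outcome | exposed) = 1382/4022 = 0.34361
p₀ = P(outcome | unexposed) = 203/1384 = 0.14668
Under exogeneity and monotonicity, PS = (p₁ − p₀) / (1 − p₀).
PS = (0.34361 − 0.14668) / (1 − 0.14668) = 0.19693 / 0.85332 ≈ 0.2308

PS ≈ 0.231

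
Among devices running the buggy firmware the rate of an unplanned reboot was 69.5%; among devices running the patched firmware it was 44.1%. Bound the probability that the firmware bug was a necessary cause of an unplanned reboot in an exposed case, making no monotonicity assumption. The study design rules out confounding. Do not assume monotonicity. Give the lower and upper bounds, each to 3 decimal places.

p₁ = 0.695, p₀ = 0.441.
Under exogeneity alone the bounds on PN are max{0,(p₁−p₀)/p₁} ≤ PN ≤ min{1,(1−p₀)/p₁}.
  lower = (p₁ − p₀)/p₁ = 0.254 / 0.695 ≈ 0.3655
  upper = min{1, (1 − p₀)/p₁} = 0.559 / 0.695 ≈ 0.8043

0.365 ≤ PN ≤ 0.804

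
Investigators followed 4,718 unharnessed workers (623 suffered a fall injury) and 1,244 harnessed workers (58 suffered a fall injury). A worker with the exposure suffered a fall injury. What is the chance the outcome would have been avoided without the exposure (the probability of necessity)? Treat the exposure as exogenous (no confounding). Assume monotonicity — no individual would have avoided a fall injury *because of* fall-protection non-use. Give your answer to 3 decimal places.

PN ≈ 0.647

p₁ = P(outcome | exposed) = 623/4718 = 0.13205
p₀ = P(outcome | unexposed) = 58/1244 = 0.046624
Under exogeneity and monotonicity, PN = (p₁ − p₀) / p₁.
PN = (0.13205 − 0.046624) / 0.13205 = 0.085424 / 0.13205 ≈ 0.6469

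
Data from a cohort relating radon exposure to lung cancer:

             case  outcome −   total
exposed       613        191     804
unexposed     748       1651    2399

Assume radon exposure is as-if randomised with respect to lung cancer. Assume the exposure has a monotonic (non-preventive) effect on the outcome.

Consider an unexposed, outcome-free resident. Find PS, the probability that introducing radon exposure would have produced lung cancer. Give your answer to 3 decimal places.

PS ≈ 0.655

p₁ = P(outcome | exposed) = 613/804 = 0.76244
p₀ = P(outcome | unexposed) = 748/2399 = 0.3118
Under exogeneity and monotonicity, PS = (p₁ − p₀) / (1 − p₀).
PS = (0.76244 − 0.3118) / (1 − 0.3118) = 0.45064 / 0.6882 ≈ 0.6548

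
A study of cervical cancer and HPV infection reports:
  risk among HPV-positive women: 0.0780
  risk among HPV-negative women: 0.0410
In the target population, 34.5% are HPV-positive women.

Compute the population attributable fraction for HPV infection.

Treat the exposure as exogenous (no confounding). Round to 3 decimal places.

Let p₁ = 0.078, p₀ = 0.041.
Overall risk P(Y=1) = π·p₁ + (1−π)·p₀ = 0.345×0.078 + 0.655×0.041 = 0.053765.
Under exogeneity, PAF = [P(Y=1) − p₀] / P(Y=1).
PAF = (0.053765 − 0.041) / 0.053765 ≈ 0.2374

PAF ≈ 0.237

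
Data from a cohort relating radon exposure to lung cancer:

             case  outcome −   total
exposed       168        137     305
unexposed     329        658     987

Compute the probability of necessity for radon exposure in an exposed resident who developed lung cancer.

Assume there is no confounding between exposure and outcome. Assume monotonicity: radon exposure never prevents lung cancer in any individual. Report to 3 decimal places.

p₁ = P(outcome | exposed) = 168/305 = 0.55082
p₀ = P(outcome | unexposed) = 329/987 = 0.33333
Under exogeneity and monotonicity, PN = (p₁ − p₀)/p₁.
PN = (0.55082 − 0.33333) / 0.55082 ≈ 0.3948

PN ≈ 0.395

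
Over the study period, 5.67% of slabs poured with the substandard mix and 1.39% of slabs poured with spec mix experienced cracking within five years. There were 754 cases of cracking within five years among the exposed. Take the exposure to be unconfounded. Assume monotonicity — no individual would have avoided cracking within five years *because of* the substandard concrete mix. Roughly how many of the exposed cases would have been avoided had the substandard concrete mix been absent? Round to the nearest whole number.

p₁ = 0.0567, p₀ = 0.0139.
PN = (p₁ − p₀)/p₁ = (0.0567 − 0.0139) / 0.0567 ≈ 0.75485.
Attributable cases ≈ PN × (exposed cases) = 0.75485 × 754 ≈ 569.16.

about 569 cases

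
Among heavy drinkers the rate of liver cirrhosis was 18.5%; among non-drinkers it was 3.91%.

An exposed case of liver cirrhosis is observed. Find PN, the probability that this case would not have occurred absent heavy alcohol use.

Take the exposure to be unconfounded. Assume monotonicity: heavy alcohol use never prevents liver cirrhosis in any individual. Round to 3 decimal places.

PN ≈ 0.789

p₁ = 0.185, p₀ = 0.0391.
Under exogeneity and monotonicity, PN = (p₁ − p₀) / p₁.
PN = (0.185 − 0.0391) / 0.185 = 0.1459 / 0.185 ≈ 0.7886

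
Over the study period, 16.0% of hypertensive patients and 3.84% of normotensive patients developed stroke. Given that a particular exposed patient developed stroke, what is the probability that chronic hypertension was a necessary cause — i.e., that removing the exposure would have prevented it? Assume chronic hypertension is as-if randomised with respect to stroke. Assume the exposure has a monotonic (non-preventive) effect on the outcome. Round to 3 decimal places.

p₁ = 0.16, p₀ = 0.0384.
Under exogeneity and monotonicity, PN = (p₁ − p₀) / p₁.
PN = (0.16 − 0.0384) / 0.16 = 0.1216 / 0.16 ≈ 0.7600

PN ≈ 0.760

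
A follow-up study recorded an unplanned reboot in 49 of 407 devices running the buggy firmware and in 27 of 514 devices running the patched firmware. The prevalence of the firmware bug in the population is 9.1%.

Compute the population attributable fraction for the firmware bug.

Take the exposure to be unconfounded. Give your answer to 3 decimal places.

PAF ≈ 0.105

p₁ = P(outcome | exposed) = 49/407 = 0.12039
p₀ = P(outcome | unexposed) = 27/514 = 0.052529
Overall risk P(Y=1) = π·p₁ + (1−π)·p₀ = 0.091×0.12039 + 0.909×0.052529 = 0.058705.
Under exogeneity, PAF = [P(Y=1) − p₀] / P(Y=1).
PAF = (0.058705 − 0.052529) / 0.058705 ≈ 0.1052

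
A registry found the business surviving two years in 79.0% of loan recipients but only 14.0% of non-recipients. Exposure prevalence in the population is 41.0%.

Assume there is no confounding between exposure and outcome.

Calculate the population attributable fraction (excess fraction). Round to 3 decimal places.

p₁ = 0.79, p₀ = 0.14.
Overall risk P(Y=1) = π·p₁ + (1−π)·p₀ = 0.41×0.79 + 0.59×0.14 = 0.4065.
Under exogeneity, PAF = [P(Y=1) − p₀] / P(Y=1).
PAF = (0.4065 − 0.14) / 0.4065 ≈ 0.6556

PAF ≈ 0.656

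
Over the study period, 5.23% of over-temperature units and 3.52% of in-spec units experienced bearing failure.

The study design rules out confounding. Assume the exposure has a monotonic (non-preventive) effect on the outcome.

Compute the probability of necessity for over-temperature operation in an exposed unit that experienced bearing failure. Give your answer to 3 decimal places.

PN ≈ 0.327

p₁ = 0.0523, p₀ = 0.0352.
Under exogeneity and monotonicity, PN = (p₁ − p₀) / p₁.
PN = (0.0523 − 0.0352) / 0.0523 = 0.0171 / 0.0523 ≈ 0.3270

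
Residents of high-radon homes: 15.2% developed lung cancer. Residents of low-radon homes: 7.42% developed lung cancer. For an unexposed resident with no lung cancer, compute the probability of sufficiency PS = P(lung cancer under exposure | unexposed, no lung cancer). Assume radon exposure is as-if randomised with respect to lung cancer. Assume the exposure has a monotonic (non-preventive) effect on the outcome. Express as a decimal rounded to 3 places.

PS ≈ 0.084

p₁ = 0.152, p₀ = 0.0742.
Under exogeneity and monotonicity, PS = (p₁ − p₀) / (1 − p₀).
PS = (0.152 − 0.0742) / (1 − 0.0742) = 0.0778 / 0.9258 ≈ 0.0840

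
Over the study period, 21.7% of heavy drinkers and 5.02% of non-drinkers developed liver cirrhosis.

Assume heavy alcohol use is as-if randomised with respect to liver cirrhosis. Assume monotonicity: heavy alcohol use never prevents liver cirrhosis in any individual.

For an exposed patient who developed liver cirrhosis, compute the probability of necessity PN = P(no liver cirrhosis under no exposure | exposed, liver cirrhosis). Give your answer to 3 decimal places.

p₁ = 0.217, p₀ = 0.0502.
Under exogeneity and monotonicity, PN = (p₁ − p₀) / p₁.
PN = (0.217 − 0.0502) / 0.217 = 0.1668 / 0.217 ≈ 0.7687

PN ≈ 0.769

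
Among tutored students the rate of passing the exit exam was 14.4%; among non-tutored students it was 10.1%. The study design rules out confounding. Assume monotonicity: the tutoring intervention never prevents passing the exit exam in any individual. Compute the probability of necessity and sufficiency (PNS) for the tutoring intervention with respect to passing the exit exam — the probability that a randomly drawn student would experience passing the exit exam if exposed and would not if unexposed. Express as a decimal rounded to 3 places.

PNS ≈ 0.043

p₁ = 0.144, p₀ = 0.101.
Under exogeneity and monotonicity, PNS = p₁ − p₀.
PNS = 0.144 − 0.101 = 0.043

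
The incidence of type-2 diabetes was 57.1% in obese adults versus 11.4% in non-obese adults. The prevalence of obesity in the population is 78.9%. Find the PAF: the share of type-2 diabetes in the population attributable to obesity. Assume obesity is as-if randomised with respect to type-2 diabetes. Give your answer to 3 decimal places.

PAF ≈ 0.760

p₁ = 0.571, p₀ = 0.114.
Overall risk P(Y=1) = π·p₁ + (1−π)·p₀ = 0.789×0.571 + 0.211×0.114 = 0.47457.
Under exogeneity, PAF = [P(Y=1) − p₀] / P(Y=1).
PAF = (0.47457 − 0.114) / 0.47457 ≈ 0.7598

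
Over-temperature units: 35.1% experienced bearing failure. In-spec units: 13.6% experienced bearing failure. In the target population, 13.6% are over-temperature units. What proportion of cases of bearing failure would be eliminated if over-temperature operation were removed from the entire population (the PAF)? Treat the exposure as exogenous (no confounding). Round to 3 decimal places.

p₁ = 0.351, p₀ = 0.136.
Overall risk P(Y=1) = π·p₁ + (1−π)·p₀ = 0.136×0.351 + 0.864×0.136 = 0.16524.
Under exogeneity, PAF = [P(Y=1) − p₀] / P(Y=1).
PAF = (0.16524 − 0.136) / 0.16524 ≈ 0.1770

PAF ≈ 0.177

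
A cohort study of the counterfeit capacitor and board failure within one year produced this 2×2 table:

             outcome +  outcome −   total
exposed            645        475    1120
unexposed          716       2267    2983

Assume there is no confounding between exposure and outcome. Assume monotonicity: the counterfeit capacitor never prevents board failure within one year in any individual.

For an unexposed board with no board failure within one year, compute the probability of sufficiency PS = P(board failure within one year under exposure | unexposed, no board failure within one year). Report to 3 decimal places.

PS ≈ 0.442

p₁ = P(outcome | exposed) = 645/1120 = 0.57589
p₀ = P(outcome | unexposed) = 716/2983 = 0.24003
Under exogeneity and monotonicity, PS = (p₁ − p₀)/(1 − p₀).
PS = (0.57589 − 0.24003) / 0.75997 ≈ 0.4419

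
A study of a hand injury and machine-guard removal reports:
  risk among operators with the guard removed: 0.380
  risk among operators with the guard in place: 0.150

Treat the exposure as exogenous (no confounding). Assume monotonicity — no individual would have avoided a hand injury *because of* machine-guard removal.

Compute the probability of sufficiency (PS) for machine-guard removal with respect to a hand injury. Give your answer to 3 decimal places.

PS ≈ 0.271

Let p₁ = 0.38, p₀ = 0.15.
Under exogeneity and monotonicity, PS = (p₁ − p₀) / (1 − p₀).
PS = (0.38 − 0.15) / (1 − 0.15) = 0.23 / 0.85 ≈ 0.2706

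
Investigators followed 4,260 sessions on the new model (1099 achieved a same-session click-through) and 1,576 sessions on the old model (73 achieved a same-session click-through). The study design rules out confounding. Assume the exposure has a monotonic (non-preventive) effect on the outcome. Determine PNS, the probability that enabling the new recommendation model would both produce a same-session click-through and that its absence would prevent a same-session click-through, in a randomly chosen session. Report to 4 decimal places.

PNS ≈ 0.2117

p₁ = P(outcome | exposed) = 1099/4260 = 0.25798
p₀ = P(outcome | unexposed) = 73/1576 = 0.04632
Under exogeneity and monotonicity, PNS = p₁ − p₀.
PNS = 0.25798 − 0.04632 = 0.21166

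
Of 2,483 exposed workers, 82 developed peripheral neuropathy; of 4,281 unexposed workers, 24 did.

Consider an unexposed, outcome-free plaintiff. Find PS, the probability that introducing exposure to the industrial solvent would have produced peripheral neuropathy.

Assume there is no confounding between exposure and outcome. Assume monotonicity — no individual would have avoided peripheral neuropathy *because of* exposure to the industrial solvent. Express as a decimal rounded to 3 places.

p₁ = P(outcome | exposed) = 82/2483 = 0.033025
p₀ = P(outcome | unexposed) = 24/4281 = 0.0056062
Under exogeneity and monotonicity, PS = (p₁ − p₀) / (1 − p₀).
PS = (0.033025 − 0.0056062) / (1 − 0.0056062) = 0.027418 / 0.99439 ≈ 0.0276

PS ≈ 0.028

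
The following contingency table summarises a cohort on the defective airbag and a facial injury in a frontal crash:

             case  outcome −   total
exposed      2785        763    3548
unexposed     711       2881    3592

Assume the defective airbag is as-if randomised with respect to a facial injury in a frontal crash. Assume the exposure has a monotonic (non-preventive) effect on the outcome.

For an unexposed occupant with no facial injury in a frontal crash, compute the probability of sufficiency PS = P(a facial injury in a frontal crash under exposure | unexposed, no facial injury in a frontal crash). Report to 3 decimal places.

p₁ = P(outcome | exposed) = 2785/3548 = 0.78495
p₀ = P(outcome | unexposed) = 711/3592 = 0.19794
Under exogeneity and monotonicity, PS = (p₁ − p₀) / (1 − p₀).
PS = (0.78495 − 0.19794) / (1 − 0.19794) = 0.58701 / 0.80206 ≈ 0.7319

PS ≈ 0.732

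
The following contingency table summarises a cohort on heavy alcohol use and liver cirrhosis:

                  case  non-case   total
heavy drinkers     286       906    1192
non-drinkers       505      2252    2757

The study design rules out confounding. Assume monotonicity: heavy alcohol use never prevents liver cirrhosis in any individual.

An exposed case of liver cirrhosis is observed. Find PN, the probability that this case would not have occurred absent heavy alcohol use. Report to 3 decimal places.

PN ≈ 0.237

p₁ = P(outcome | exposed) = 286/1192 = 0.23993
p₀ = P(outcome | unexposed) = 505/2757 = 0.18317
Under exogeneity and monotonicity, PN = (p₁ − p₀)/p₁.
PN = (0.23993 − 0.18317) / 0.23993 ≈ 0.2366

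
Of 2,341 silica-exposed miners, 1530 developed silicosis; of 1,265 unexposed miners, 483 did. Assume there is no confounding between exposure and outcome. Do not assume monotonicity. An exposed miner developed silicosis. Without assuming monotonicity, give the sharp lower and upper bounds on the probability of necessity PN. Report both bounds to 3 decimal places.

p₁ = P(outcome | exposed) = 1530/2341 = 0.65357
p₀ = P(outcome | unexposed) = 483/1265 = 0.38182
Under exogeneity alone the bounds on PN are max{0,(p₁−p₀)/p₁} ≤ PN ≤ min{1,(1−p₀)/p₁}.
  lower = (p₁ − p₀)/p₁ = 0.27175 / 0.65357 ≈ 0.4158
  upper = min{1, (1 − p₀)/p₁} = 0.61818 / 0.65357 ≈ 0.9459

0.416 ≤ PN ≤ 0.946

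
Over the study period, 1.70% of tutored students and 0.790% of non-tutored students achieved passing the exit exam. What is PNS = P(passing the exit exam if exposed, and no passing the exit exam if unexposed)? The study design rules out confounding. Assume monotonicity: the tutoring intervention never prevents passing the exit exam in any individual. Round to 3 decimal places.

PNS ≈ 0.009

p₁ = 0.017, p₀ = 0.0079.
Under exogeneity and monotonicity, PNS = p₁ − p₀.
PNS = 0.017 − 0.0079 = 0.0091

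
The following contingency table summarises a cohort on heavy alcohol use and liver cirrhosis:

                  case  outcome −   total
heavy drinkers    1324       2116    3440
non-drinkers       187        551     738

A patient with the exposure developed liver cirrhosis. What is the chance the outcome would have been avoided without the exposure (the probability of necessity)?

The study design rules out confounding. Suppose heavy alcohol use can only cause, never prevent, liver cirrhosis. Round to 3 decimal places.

p₁ = P(outcome | exposed) = 1324/3440 = 0.38488
p₀ = P(outcome | unexposed) = 187/738 = 0.25339
Under exogeneity and monotonicity, PN = (p₁ − p₀) / p₁.
PN = (0.38488 − 0.25339) / 0.38488 = 0.1315 / 0.38488 ≈ 0.3417

PN ≈ 0.342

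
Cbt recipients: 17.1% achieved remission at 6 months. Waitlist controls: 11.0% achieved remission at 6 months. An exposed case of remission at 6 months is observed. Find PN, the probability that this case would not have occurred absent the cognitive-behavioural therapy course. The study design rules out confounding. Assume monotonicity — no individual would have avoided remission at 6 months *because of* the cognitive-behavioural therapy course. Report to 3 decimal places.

p₁ = 0.171, p₀ = 0.11.
Under exogeneity and monotonicity, PN = (p₁ − p₀) / p₁.
PN = (0.171 − 0.11) / 0.171 = 0.061 / 0.171 ≈ 0.3567

PN ≈ 0.357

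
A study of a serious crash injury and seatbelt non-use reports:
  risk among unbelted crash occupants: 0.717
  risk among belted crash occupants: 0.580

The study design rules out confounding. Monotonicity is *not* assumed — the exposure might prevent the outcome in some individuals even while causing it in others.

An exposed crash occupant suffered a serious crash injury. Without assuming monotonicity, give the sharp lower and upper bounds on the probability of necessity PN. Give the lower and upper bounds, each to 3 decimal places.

0.191 ≤ PN ≤ 0.586

Let p₁ = 0.717, p₀ = 0.58.
Under exogeneity alone the bounds on PN are max{0,(p₁−p₀)/p₁} ≤ PN ≤ min{1,(1−p₀)/p₁}.
  lower = (p₁ − p₀)/p₁ = 0.137 / 0.717 ≈ 0.1911
  upper = min{1, (1 − p₀)/p₁} = 0.42 / 0.717 ≈ 0.5858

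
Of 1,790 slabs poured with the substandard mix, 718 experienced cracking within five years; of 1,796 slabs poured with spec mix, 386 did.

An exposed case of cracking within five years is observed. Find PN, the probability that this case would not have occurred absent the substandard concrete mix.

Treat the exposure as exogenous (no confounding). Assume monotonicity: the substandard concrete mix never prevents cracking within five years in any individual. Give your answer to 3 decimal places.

p₁ = P(outcome | exposed) = 718/1790 = 0.40112
p₀ = P(outcome | unexposed) = 386/1796 = 0.21492
Under exogeneity and monotonicity, PN = (p₁ − p₀) / p₁.
PN = (0.40112 − 0.21492) / 0.40112 = 0.1862 / 0.40112 ≈ 0.4642

PN ≈ 0.464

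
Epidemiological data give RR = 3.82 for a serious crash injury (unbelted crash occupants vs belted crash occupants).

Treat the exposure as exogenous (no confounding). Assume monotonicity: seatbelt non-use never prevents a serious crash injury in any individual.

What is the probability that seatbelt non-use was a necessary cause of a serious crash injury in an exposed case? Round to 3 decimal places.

PN ≈ 0.738

Under exogeneity and monotonicity, PN = (RR − 1) / RR = 1 − 1/RR.
PN = (3.82 − 1) / 3.82 = 2.82 / 3.82 ≈ 0.7382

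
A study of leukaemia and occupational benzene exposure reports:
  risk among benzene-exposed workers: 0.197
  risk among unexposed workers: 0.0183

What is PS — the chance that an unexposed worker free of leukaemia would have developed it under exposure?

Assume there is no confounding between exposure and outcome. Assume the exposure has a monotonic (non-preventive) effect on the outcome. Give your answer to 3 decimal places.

PS ≈ 0.182

Let p₁ = 0.197, p₀ = 0.0183.
Under exogeneity and monotonicity, PS = (p₁ − p₀) / (1 − p₀).
PS = (0.197 − 0.0183) / (1 − 0.0183) = 0.1787 / 0.9817 ≈ 0.1820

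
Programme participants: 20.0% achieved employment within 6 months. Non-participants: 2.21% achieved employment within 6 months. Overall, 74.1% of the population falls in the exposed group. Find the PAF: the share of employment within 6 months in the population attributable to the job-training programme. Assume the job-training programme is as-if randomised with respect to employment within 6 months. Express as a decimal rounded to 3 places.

p₁ = 0.2, p₀ = 0.0221.
Overall risk P(Y=1) = π·p₁ + (1−π)·p₀ = 0.741×0.2 + 0.259×0.0221 = 0.15392.
Under exogeneity, PAF = [P(Y=1) − p₀] / P(Y=1).
PAF = (0.15392 − 0.0221) / 0.15392 ≈ 0.8564

PAF ≈ 0.856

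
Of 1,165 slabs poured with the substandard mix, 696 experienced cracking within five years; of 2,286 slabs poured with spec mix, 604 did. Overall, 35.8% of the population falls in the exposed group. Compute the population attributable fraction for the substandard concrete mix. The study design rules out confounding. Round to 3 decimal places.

PAF ≈ 0.311

p₁ = P(outcome | exposed) = 696/1165 = 0.59742
p₀ = P(outcome | unexposed) = 604/2286 = 0.26422
Overall risk P(Y=1) = π·p₁ + (1−π)·p₀ = 0.358×0.59742 + 0.642×0.26422 = 0.38351.
Under exogeneity, PAF = [P(Y=1) − p₀] / P(Y=1).
PAF = (0.38351 − 0.26422) / 0.38351 ≈ 0.3110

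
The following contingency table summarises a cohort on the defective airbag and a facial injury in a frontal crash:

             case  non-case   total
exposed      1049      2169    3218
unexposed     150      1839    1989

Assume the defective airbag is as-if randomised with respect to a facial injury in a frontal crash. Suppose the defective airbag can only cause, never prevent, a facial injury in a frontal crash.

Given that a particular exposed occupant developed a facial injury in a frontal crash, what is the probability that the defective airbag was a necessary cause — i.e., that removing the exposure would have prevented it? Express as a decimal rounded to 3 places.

p₁ = P(outcome | exposed) = 1049/3218 = 0.32598
p₀ = P(outcome | unexposed) = 150/1989 = 0.075415
Under exogeneity and monotonicity, PN = (p₁ − p₀) / p₁.
PN = (0.32598 − 0.075415) / 0.32598 = 0.25056 / 0.32598 ≈ 0.7687

PN ≈ 0.769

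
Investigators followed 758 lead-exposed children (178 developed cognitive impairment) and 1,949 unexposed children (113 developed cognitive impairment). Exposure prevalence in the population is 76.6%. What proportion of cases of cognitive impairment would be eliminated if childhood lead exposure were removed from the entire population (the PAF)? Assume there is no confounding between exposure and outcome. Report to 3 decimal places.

p₁ = P(outcome | exposed) = 178/758 = 0.23483
p₀ = P(outcome | unexposed) = 113/1949 = 0.057978
Overall risk P(Y=1) = π·p₁ + (1−π)·p₀ = 0.766×0.23483 + 0.234×0.057978 = 0.19345.
Under exogeneity, PAF = [P(Y=1) − p₀] / P(Y=1).
PAF = (0.19345 − 0.057978) / 0.19345 ≈ 0.7003

PAF ≈ 0.700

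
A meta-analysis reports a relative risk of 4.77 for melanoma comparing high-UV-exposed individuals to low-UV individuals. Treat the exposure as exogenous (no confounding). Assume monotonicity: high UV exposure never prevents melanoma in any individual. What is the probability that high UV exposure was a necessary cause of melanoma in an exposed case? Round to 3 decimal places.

PN ≈ 0.790

Under exogeneity and monotonicity, PN = (RR − 1) / RR = 1 − 1/RR.
PN = (4.77 − 1) / 4.77 = 3.77 / 4.77 ≈ 0.7904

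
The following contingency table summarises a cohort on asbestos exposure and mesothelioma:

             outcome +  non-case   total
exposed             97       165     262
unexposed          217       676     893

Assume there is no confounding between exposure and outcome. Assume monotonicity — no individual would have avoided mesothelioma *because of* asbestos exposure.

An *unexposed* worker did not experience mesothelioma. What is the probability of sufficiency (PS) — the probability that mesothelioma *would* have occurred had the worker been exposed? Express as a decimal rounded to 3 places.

PS ≈ 0.168

p₁ = P(outcome | exposed) = 97/262 = 0.37023
p₀ = P(outcome | unexposed) = 217/893 = 0.243
Under exogeneity and monotonicity, PS = (p₁ − p₀)/(1 − p₀).
PS = (0.37023 − 0.243) / 0.757 ≈ 0.1681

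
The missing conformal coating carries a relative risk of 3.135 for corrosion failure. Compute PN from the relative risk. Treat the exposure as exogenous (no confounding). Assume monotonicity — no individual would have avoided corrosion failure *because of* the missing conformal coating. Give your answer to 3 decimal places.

PN ≈ 0.681

Under exogeneity and monotonicity, PN = (RR − 1) / RR = 1 − 1/RR.
PN = (3.135 − 1) / 3.135 = 2.135 / 3.135 ≈ 0.6810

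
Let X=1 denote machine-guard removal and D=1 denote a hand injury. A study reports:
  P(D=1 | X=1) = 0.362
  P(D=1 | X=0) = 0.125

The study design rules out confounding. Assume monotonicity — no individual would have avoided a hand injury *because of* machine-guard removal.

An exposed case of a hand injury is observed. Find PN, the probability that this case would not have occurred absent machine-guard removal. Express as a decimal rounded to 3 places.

PN ≈ 0.655

Let p₁ = 0.362, p₀ = 0.125.
Under exogeneity and monotonicity, PN = (p₁ − p₀) / p₁.
PN = (0.362 − 0.125) / 0.362 = 0.237 / 0.362 ≈ 0.6547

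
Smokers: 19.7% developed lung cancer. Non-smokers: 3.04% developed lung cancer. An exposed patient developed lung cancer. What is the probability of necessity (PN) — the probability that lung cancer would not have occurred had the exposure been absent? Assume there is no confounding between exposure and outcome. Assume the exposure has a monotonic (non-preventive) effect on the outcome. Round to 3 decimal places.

PN ≈ 0.846

p₁ = 0.197, p₀ = 0.0304.
Under exogeneity and monotonicity, PN = (p₁ − p₀) / p₁.
PN = (0.197 − 0.0304) / 0.197 = 0.1666 / 0.197 ≈ 0.8457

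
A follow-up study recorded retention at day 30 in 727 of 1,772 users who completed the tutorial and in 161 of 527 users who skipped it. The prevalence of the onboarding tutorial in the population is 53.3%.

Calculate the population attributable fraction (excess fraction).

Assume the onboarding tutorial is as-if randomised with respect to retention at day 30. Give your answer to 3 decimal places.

p₁ = P(outcome | exposed) = 727/1772 = 0.41027
p₀ = P(outcome | unexposed) = 161/527 = 0.3055
Overall risk P(Y=1) = π·p₁ + (1−π)·p₀ = 0.533×0.41027 + 0.467×0.3055 = 0.36134.
Under exogeneity, PAF = [P(Y=1) − p₀] / P(Y=1).
PAF = (0.36134 − 0.3055) / 0.36134 ≈ 0.1545

PAF ≈ 0.155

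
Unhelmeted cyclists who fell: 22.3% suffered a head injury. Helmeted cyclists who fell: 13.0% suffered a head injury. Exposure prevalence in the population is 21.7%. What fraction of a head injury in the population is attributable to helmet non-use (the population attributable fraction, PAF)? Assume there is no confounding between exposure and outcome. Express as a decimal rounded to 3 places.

p₁ = 0.223, p₀ = 0.13.
Overall risk P(Y=1) = π·p₁ + (1−π)·p₀ = 0.217×0.223 + 0.783×0.13 = 0.15018.
Under exogeneity, PAF = [P(Y=1) − p₀] / P(Y=1).
PAF = (0.15018 − 0.13) / 0.15018 ≈ 0.1344

PAF ≈ 0.134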